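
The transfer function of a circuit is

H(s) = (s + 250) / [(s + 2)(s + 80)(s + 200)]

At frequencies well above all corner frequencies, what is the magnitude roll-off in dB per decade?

Each pole contributes −20 dB/decade at high frequency; each zero contributes +20 dB/decade.
Net: 1 zero(s) − 3 pole(s) → -40 dB/decade.

-40 dB/decade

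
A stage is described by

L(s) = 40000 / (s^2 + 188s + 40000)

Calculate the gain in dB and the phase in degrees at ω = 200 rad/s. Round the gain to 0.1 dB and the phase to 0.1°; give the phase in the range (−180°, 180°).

0.5 dB, -90.0°

At s = jω = j200:
quadratic: (j200)² + 188·j200 + 40000 = 0 + j37600 → |·| ≈ 37600, ∠ ≈ 90.00°
|L| = 40000 / 37600 ≈ 1.0638
Gain = 20 log₁₀(1.0638) ≈ 0.54 dB
∠L = 0.00° − 90.00° = -90.00°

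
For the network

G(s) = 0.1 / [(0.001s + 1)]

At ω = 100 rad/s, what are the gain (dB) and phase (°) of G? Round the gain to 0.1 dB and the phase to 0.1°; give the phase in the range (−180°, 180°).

At ω = 100 rad/s:
pole (1 + j100·0.001) = 1 + j0.1 → |·| ≈ 1.005, ∠ ≈ 5.71°
|G| = 0.1 · 1 / (1.005) ≈ 0.099502
Gain = 20 log₁₀(0.099502) ≈ -20.04 dB
∠G = (0°) − (5.71°) = -5.71°

-20.0 dB, -5.7°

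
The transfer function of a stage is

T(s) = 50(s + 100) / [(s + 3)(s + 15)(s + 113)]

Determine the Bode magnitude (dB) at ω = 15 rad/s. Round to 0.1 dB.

-17.3 dB

At s = jω = j15:
zero (s+100): 100 + j15 → |·| = √(100²+15²) = √10225 ≈ 101.12, ∠ = arctan(15/100) ≈ 8.53°
pole (s+3): 3 + j15 → |·| = √(3²+15²) = √234 ≈ 15.297, ∠ = arctan(15/3) ≈ 78.69°
pole (s+15): 15 + j15 → |·| = √(15²+15²) = √450 ≈ 21.213, ∠ = arctan(15/15) ≈ 45.00°
pole (s+113): 113 + j15 → |·| = √(113²+15²) = √12994 ≈ 113.99, ∠ = arctan(15/113) ≈ 7.56°
|T| = 50 · 101.12 / 36989 ≈ 0.13669
Gain = 20 log₁₀(0.13669) ≈ -17.29 dB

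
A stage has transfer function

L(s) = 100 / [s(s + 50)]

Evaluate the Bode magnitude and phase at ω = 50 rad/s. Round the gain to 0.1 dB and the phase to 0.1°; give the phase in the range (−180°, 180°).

-31.0 dB, -135.0°

At s = jω = j50:
pole (s+50): 50 + j50 → |·| = √(50²+50²) = √5000 ≈ 70.711, ∠ = arctan(50/50) ≈ 45.00°
pole at origin: |s| = 50, ∠ = 90.00° (in denominator)
|L| = 100 / 3535.5 ≈ 0.028285
Gain = 20 log₁₀(0.028285) ≈ -30.97 dB
∠L = 0.00° − 135.00° = -135.00°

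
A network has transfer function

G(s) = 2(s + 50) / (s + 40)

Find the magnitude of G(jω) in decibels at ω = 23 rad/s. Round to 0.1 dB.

At s = jω = j23:
zero (s+50): 50 + j23 → |·| = √(50²+23²) = √3029 ≈ 55.036, ∠ = arctan(23/50) ≈ 24.70°
pole (s+40): 40 + j23 → |·| = √(40²+23²) = √2129 ≈ 46.141, ∠ = arctan(23/40) ≈ 29.90°
|G| = 2 · 55.036 / 46.141 ≈ 2.3856
Gain = 20 log₁₀(2.3856) ≈ 7.55 dB

7.6 dB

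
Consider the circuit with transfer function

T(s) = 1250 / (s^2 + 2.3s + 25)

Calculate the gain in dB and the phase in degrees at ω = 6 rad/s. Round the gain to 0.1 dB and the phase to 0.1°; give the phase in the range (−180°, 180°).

37.0 dB, -128.6°

At s = jω = j6:
quadratic: (j6)² + 2.3·j6 + 25 = -11 + j13.8 → |·| ≈ 17.648, ∠ ≈ 128.56°
|T| = 1250 / 17.648 ≈ 70.83
Gain = 20 log₁₀(70.83) ≈ 37.00 dB
∠T = 0.00° − 128.56° = -128.56°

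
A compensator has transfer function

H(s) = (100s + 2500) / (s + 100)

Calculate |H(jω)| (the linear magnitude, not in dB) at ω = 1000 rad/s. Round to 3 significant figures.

Substitute s = j1000:
Numerator: 100(j1000) + 2500 = 2500 + j100000
Denominator: (j1000) + 100 = 100 + j1000
|N| = √(2500² + 100000²) ≈ 1.0003e+05, ∠N ≈ 88.57°
|D| = √(100² + 1000²) ≈ 1005, ∠D ≈ 84.29°
|H| = 1.0003e+05 / 1005 ≈ 99.532

99.5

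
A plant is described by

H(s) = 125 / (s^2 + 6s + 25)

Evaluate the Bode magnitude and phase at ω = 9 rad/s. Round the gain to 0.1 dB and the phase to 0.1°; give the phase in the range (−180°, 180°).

4.1 dB, -136.0°

At s = jω = j9:
quadratic: (j9)² + 6·j9 + 25 = -56 + j54 → |·| ≈ 77.795, ∠ ≈ 136.04°
|H| = 125 / 77.795 ≈ 1.6068
Gain = 20 log₁₀(1.6068) ≈ 4.12 dB
∠H = 0.00° − 136.04° = -136.04°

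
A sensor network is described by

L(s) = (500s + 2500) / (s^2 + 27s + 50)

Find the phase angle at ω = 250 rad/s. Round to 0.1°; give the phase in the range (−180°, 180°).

Substitute s = j250:
Numerator: 500(j250) + 2500 = 2500 + j125000
Denominator: (j250)^2 + 27(j250) + 50 = -62450 + j6750
|N| = √(2500² + 125000²) ≈ 1.2502e+05, ∠N ≈ 88.85°
|D| = √(62450² + 6750²) ≈ 62814, ∠D ≈ 173.83°
∠L = 88.85° − 173.83° = -84.98°

-85.0°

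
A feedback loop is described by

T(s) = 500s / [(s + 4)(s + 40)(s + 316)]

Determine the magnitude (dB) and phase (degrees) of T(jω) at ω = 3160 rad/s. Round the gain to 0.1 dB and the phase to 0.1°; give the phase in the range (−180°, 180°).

-86.1 dB, -173.5°

At s = jω = j3160:
zero at origin: s = j3160 → |·| = 3160, ∠ = 90.00°
pole (s+4): 4 + j3160 → |·| = √(4²+3160²) = √9985616 ≈ 3160, ∠ = arctan(3160/4) ≈ 89.93°
pole (s+40): 40 + j3160 → |·| = √(40²+3160²) = √9987200 ≈ 3160.3, ∠ = arctan(3160/40) ≈ 89.27°
pole (s+316): 316 + j3160 → |·| = √(316²+3160²) = √10085456 ≈ 3175.8, ∠ = arctan(3160/316) ≈ 84.29°
|T| = 500 · 3160 / 3.1715e+10 ≈ 4.9819e-05
Gain = 20 log₁₀(4.9819e-05) ≈ -86.05 dB
∠T = 90.00° − 263.49° = -173.49°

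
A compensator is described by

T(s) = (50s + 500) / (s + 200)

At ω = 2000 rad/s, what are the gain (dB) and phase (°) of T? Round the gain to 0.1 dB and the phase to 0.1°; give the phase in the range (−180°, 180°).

33.9 dB, 5.4°

Substitute s = j2000:
Numerator: 50(j2000) + 500 = 500 + j100000
Denominator: (j2000) + 200 = 200 + j2000
|N| = √(500² + 100000²) ≈ 1e+05, ∠N ≈ 89.71°
|D| = √(200² + 2000²) ≈ 2010, ∠D ≈ 84.29°
|T| = 1e+05 / 2010 ≈ 49.751
Gain = 20 log₁₀(49.751) ≈ 33.94 dB
∠T = 89.71° − 84.29° = 5.42°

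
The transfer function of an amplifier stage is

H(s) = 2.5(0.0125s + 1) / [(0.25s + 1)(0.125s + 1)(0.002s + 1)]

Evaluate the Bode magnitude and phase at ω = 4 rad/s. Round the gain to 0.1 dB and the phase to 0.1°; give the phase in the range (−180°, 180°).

4.0 dB, -69.2°

At ω = 4 rad/s:
zero (1 + j4·0.0125) = 1 + j0.05 → |·| ≈ 1.0012, ∠ ≈ 2.86°
pole (1 + j4·0.25) = 1 + j1 → |·| ≈ 1.4142, ∠ ≈ 45.00°
pole (1 + j4·0.125) = 1 + j0.5 → |·| ≈ 1.118, ∠ ≈ 26.57°
pole (1 + j4·0.002) = 1 + j0.008 → |·| ≈ 1, ∠ ≈ 0.46°
|H| = 2.5 · 1.0012 / (1.4142 · 1.118 · 1) ≈ 1.5831
Gain = 20 log₁₀(1.5831) ≈ 3.99 dB
∠H = (2.86°) − (45.00° + 26.57° + 0.46°) = -69.17°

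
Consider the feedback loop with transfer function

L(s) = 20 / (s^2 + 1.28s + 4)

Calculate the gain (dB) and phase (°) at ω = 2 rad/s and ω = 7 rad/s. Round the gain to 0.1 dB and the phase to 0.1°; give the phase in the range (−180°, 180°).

ω = 2: 17.9 dB, -90.0°; ω = 7: -7.2 dB, -168.7°

At s = jω = j2:
quadratic: (j2)² + 1.28·j2 + 4 = 0 + j2.56 → |·| ≈ 2.56, ∠ ≈ 90.00°
|L| = 20 / 2.56 ≈ 7.8125
Gain = 20 log₁₀(7.8125) ≈ 17.86 dB
∠L = 0.00° − 90.00° = -90.00°

At s = jω = j7:
quadratic: (j7)² + 1.28·j7 + 4 = -45 + j8.96 → |·| ≈ 45.883, ∠ ≈ 168.74°
|L| = 20 / 45.883 ≈ 0.43589
Gain = 20 log₁₀(0.43589) ≈ -7.21 dB
∠L = 0.00° − 168.74° = -168.74°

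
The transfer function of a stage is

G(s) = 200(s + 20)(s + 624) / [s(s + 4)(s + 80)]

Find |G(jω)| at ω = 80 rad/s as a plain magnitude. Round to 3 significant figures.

14.3

At s = jω = j80:
zero (s+20): 20 + j80 → |·| = √(20²+80²) = √6800 ≈ 82.462, ∠ = arctan(80/20) ≈ 75.96°
zero (s+624): 624 + j80 → |·| = √(624²+80²) = √395776 ≈ 629.11, ∠ = arctan(80/624) ≈ 7.31°
pole (s+4): 4 + j80 → |·| = √(4²+80²) = √6416 ≈ 80.1, ∠ = arctan(80/4) ≈ 87.14°
pole (s+80): 80 + j80 → |·| = √(80²+80²) = √12800 ≈ 113.14, ∠ = arctan(80/80) ≈ 45.00°
pole at origin: |s| = 80, ∠ = 90.00° (in denominator)
|G| = 200 · 51878 / 7.25e+05 ≈ 14.311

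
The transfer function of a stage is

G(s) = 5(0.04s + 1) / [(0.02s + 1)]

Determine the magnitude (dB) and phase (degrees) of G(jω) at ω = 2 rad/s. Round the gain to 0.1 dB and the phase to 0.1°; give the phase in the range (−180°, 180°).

At ω = 2 rad/s:
zero (1 + j2·0.04) = 1 + j0.08 → |·| ≈ 1.0032, ∠ ≈ 4.57°
pole (1 + j2·0.02) = 1 + j0.04 → |·| ≈ 1.0008, ∠ ≈ 2.29°
|G| = 5 · 1.0032 / (1.0008) ≈ 5.012
Gain = 20 log₁₀(5.012) ≈ 14.00 dB
∠G = (4.57°) − (2.29°) = 2.28°

14.0 dB, 2.3°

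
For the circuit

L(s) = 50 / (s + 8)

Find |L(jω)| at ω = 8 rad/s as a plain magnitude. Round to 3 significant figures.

At s = jω = j8:
pole (s+8): 8 + j8 → |·| = √(8²+8²) = √128 ≈ 11.314, ∠ = arctan(8/8) ≈ 45.00°
|L| = 50 / 11.314 ≈ 4.4193

4.42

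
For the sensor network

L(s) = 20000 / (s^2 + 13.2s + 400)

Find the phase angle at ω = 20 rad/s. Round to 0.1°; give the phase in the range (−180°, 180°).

-90.0°

At s = jω = j20:
quadratic: (j20)² + 13.2·j20 + 400 = 0 + j264 → |·| ≈ 264, ∠ ≈ 90.00°
∠L = 0.00° − 90.00° = -90.00°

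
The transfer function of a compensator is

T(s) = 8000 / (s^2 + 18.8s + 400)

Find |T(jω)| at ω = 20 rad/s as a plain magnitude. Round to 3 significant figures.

21.3

At s = jω = j20:
quadratic: (j20)² + 18.8·j20 + 400 = 0 + j376 → |·| ≈ 376, ∠ ≈ 90.00°
|T| = 8000 / 376 ≈ 21.277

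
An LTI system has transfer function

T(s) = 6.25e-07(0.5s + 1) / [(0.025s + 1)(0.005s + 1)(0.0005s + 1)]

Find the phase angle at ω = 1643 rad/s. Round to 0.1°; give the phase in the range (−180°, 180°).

At ω = 1643 rad/s:
zero (1 + j1643·0.5) = 1 + j821.5 → |·| ≈ 821.5, ∠ ≈ 89.93°
pole (1 + j1643·0.025) = 1 + j41.075 → |·| ≈ 41.087, ∠ ≈ 88.61°
pole (1 + j1643·0.005) = 1 + j8.215 → |·| ≈ 8.2756, ∠ ≈ 83.06°
pole (1 + j1643·0.0005) = 1 + j0.8215 → |·| ≈ 1.2942, ∠ ≈ 39.40°
∠T = (89.93°) − (88.61° + 83.06° + 39.40°) = -121.14°

-121.1°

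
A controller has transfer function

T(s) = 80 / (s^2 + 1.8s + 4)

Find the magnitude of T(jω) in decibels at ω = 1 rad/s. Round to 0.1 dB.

27.2 dB

At s = jω = j1:
quadratic: (j1)² + 1.8·j1 + 4 = 3 + j1.8 → |·| ≈ 3.4986, ∠ ≈ 30.96°
|T| = 80 / 3.4986 ≈ 22.866
Gain = 20 log₁₀(22.866) ≈ 27.18 dB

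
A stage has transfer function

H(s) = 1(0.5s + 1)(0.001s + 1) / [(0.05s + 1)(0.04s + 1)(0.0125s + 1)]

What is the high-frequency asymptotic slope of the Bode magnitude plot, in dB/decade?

Each pole contributes −20 dB/decade at high frequency; each zero contributes +20 dB/decade.
Net: 2 zero(s) − 3 pole(s) → -20 dB/decade.

-20 dB/decade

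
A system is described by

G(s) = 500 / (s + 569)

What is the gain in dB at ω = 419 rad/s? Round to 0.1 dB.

-3.0 dB

At s = jω = j419:
pole (s+569): 569 + j419 → |·| = √(569²+419²) = √499322 ≈ 706.63, ∠ = arctan(419/569) ≈ 36.37°
|G| = 500 / 706.63 ≈ 0.70758
Gain = 20 log₁₀(0.70758) ≈ -3.00 dB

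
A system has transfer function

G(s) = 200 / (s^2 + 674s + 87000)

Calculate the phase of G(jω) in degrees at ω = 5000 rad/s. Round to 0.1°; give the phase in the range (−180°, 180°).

-172.3°

Substitute s = j5000:
Numerator: 200 = 200 + j0
Denominator: (j5000)^2 + 674(j5000) + 87000 = -24913000 + j3370000
|N| = √(200² + 0²) ≈ 200, ∠N ≈ 0.00°
|D| = √(24913000² + 3370000²) ≈ 2.514e+07, ∠D ≈ 172.30°
∠G = 0.00° − 172.30° = -172.30°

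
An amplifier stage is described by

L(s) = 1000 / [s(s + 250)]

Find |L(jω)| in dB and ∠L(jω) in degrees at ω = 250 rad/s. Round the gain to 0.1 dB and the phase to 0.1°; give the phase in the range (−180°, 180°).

-38.9 dB, -135.0°

At s = jω = j250:
pole (s+250): 250 + j250 → |·| = √(250²+250²) = √125000 ≈ 353.55, ∠ = arctan(250/250) ≈ 45.00°
pole at origin: |s| = 250, ∠ = 90.00° (in denominator)
|L| = 1000 / 88388 ≈ 0.011314
Gain = 20 log₁₀(0.011314) ≈ -38.93 dB
∠L = 0.00° − 135.00° = -135.00°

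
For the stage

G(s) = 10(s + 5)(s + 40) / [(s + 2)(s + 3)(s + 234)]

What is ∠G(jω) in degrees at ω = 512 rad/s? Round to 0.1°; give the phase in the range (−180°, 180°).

At s = jω = j512:
zero (s+5): 5 + j512 → |·| = √(5²+512²) = √262169 ≈ 512.02, ∠ = arctan(512/5) ≈ 89.44°
zero (s+40): 40 + j512 → |·| = √(40²+512²) = √263744 ≈ 513.56, ∠ = arctan(512/40) ≈ 85.53°
pole (s+2): 2 + j512 → |·| = √(2²+512²) = √262148 ≈ 512, ∠ = arctan(512/2) ≈ 89.78°
pole (s+3): 3 + j512 → |·| = √(3²+512²) = √262153 ≈ 512.01, ∠ = arctan(512/3) ≈ 89.66°
pole (s+234): 234 + j512 → |·| = √(234²+512²) = √316900 ≈ 562.94, ∠ = arctan(512/234) ≈ 65.44°
∠G = 174.97° − 244.88° = -69.91°

-69.9°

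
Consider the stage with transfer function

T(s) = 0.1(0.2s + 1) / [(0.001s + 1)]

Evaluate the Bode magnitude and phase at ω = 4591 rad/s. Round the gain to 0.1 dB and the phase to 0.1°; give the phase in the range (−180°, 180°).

At ω = 4591 rad/s:
zero (1 + j4591·0.2) = 1 + j918.2 → |·| ≈ 918.2, ∠ ≈ 89.94°
pole (1 + j4591·0.001) = 1 + j4.591 → |·| ≈ 4.6986, ∠ ≈ 77.71°
|T| = 0.1 · 918.2 / (4.6986) ≈ 19.542
Gain = 20 log₁₀(19.542) ≈ 25.82 dB
∠T = (89.94°) − (77.71°) = 12.23°

25.8 dB, 12.2°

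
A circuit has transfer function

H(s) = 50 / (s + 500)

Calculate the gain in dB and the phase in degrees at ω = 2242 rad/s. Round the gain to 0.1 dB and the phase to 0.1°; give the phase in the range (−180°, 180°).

-33.2 dB, -77.4°

At s = jω = j2242:
pole (s+500): 500 + j2242 → |·| = √(500²+2242²) = √5276564 ≈ 2297.1, ∠ = arctan(2242/500) ≈ 77.43°
|H| = 50 / 2297.1 ≈ 0.021767
Gain = 20 log₁₀(0.021767) ≈ -33.24 dB
∠H = 0.00° − 77.43° = -77.43°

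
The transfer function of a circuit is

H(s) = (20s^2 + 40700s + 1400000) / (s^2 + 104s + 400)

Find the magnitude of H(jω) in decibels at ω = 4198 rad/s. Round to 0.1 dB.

26.9 dB

Substitute s = j4198:
Numerator: 20(j4198)^2 + 40700(j4198) + 1400000 = -351064080 + j170858600
Denominator: (j4198)^2 + 104(j4198) + 400 = -17622804 + j436592
|N| = √(351064080² + 170858600²) ≈ 3.9043e+08, ∠N ≈ 154.05°
|D| = √(17622804² + 436592²) ≈ 1.7628e+07, ∠D ≈ 178.58°
|H| = 3.9043e+08 / 1.7628e+07 ≈ 22.148
Gain = 20 log₁₀(22.148) ≈ 26.91 dB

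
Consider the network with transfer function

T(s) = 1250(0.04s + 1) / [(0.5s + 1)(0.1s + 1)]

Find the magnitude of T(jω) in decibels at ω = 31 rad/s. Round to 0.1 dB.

At ω = 31 rad/s:
zero (1 + j31·0.04) = 1 + j1.24 → |·| ≈ 1.593, ∠ ≈ 51.12°
pole (1 + j31·0.5) = 1 + j15.5 → |·| ≈ 15.532, ∠ ≈ 86.31°
pole (1 + j31·0.1) = 1 + j3.1 → |·| ≈ 3.2573, ∠ ≈ 72.12°
|T| = 1250 · 1.593 / (15.532 · 3.2573) ≈ 39.359
Gain = 20 log₁₀(39.359) ≈ 31.90 dB

31.9 dB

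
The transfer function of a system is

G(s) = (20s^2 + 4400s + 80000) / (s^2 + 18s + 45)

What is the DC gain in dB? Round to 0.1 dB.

G(0) = 80000 / 45 ≈ 1777.8
20 log₁₀(1777.8) ≈ 65.00 dB

65.0 dB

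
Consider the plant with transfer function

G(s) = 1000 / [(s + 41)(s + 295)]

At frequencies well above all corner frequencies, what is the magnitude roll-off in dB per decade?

Each pole contributes −20 dB/decade at high frequency; each zero contributes +20 dB/decade.
Net: 0 zero(s) − 2 pole(s) → -40 dB/decade.

-40 dB/decade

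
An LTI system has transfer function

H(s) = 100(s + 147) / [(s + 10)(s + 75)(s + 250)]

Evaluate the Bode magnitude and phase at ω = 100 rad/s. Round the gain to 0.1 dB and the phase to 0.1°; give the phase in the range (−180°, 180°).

-45.6 dB, -125.0°

At s = jω = j100:
zero (s+147): 147 + j100 → |·| = √(147²+100²) = √31609 ≈ 177.79, ∠ = arctan(100/147) ≈ 34.23°
pole (s+10): 10 + j100 → |·| = √(10²+100²) = √10100 ≈ 100.5, ∠ = arctan(100/10) ≈ 84.29°
pole (s+75): 75 + j100 → |·| = √(75²+100²) = √15625 ≈ 125, ∠ = arctan(100/75) ≈ 53.13°
pole (s+250): 250 + j100 → |·| = √(250²+100²) = √72500 ≈ 269.26, ∠ = arctan(100/250) ≈ 21.80°
|H| = 100 · 177.79 / 3.3826e+06 ≈ 0.005256
Gain = 20 log₁₀(0.005256) ≈ -45.59 dB
∠H = 34.23° − 159.22° = -124.99°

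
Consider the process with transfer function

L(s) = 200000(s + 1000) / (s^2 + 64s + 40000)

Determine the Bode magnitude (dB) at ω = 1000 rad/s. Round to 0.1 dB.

49.4 dB

At s = jω = j1000:
zero (s+1000): 1000 + j1000 → |·| = √(1000²+1000²) = √2000000 ≈ 1414.2, ∠ = arctan(1000/1000) ≈ 45.00°
quadratic: (j1000)² + 64·j1000 + 40000 = -960000 + j64000 → |·| ≈ 9.6213e+05, ∠ ≈ 176.19°
|L| = 200000 · 1414.2 / 9.6213e+05 ≈ 293.97
Gain = 20 log₁₀(293.97) ≈ 49.37 dB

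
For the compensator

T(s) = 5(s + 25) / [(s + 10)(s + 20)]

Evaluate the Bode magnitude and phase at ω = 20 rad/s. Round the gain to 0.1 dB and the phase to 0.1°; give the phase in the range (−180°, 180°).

-11.9 dB, -69.8°

At s = jω = j20:
zero (s+25): 25 + j20 → |·| = √(25²+20²) = √1025 ≈ 32.016, ∠ = arctan(20/25) ≈ 38.66°
pole (s+10): 10 + j20 → |·| = √(10²+20²) = √500 ≈ 22.361, ∠ = arctan(20/10) ≈ 63.43°
pole (s+20): 20 + j20 → |·| = √(20²+20²) = √800 ≈ 28.284, ∠ = arctan(20/20) ≈ 45.00°
|T| = 5 · 32.016 / 632.46 ≈ 0.25311
Gain = 20 log₁₀(0.25311) ≈ -11.93 dB
∠T = 38.66° − 108.43° = -69.77°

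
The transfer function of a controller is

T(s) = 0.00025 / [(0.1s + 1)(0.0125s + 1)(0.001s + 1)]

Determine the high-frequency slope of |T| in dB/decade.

-60 dB/decade

Each pole contributes −20 dB/decade at high frequency; each zero contributes +20 dB/decade.
Net: 0 zero(s) − 3 pole(s) → -60 dB/decade.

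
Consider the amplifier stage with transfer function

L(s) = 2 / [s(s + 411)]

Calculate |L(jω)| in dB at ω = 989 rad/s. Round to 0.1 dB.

-114.5 dB

At s = jω = j989:
pole (s+411): 411 + j989 → |·| = √(411²+989²) = √1147042 ≈ 1071, ∠ = arctan(989/411) ≈ 67.43°
pole at origin: |s| = 989, ∠ = 90.00° (in denominator)
|L| = 2 / 1.0592e+06 ≈ 1.8882e-06
Gain = 20 log₁₀(1.8882e-06) ≈ -114.48 dB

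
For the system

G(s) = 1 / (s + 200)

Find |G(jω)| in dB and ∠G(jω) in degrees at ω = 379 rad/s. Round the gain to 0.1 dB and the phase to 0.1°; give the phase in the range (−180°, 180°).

-52.6 dB, -62.2°

At s = jω = j379:
pole (s+200): 200 + j379 → |·| = √(200²+379²) = √183641 ≈ 428.53, ∠ = arctan(379/200) ≈ 62.18°
|G| = 1 / 428.53 ≈ 0.0023336
Gain = 20 log₁₀(0.0023336) ≈ -52.64 dB
∠G = 0.00° − 62.18° = -62.18°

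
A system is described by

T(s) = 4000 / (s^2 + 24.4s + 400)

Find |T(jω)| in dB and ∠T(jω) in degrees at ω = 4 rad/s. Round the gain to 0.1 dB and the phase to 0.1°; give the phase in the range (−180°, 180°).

At s = jω = j4:
quadratic: (j4)² + 24.4·j4 + 400 = 384 + j97.6 → |·| ≈ 396.21, ∠ ≈ 14.26°
|T| = 4000 / 396.21 ≈ 10.096
Gain = 20 log₁₀(10.096) ≈ 20.08 dB
∠T = 0.00° − 14.26° = -14.26°

20.1 dB, -14.3°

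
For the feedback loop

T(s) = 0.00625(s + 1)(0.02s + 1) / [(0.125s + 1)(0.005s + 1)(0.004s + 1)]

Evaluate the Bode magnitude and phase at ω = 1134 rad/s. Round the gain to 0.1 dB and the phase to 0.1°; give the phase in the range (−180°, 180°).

-27.4 dB, -69.7°

At ω = 1134 rad/s:
zero (1 + j1134·1) = 1 + j1134 → |·| ≈ 1134, ∠ ≈ 89.95°
zero (1 + j1134·0.02) = 1 + j22.68 → |·| ≈ 22.702, ∠ ≈ 87.48°
pole (1 + j1134·0.125) = 1 + j141.75 → |·| ≈ 141.75, ∠ ≈ 89.60°
pole (1 + j1134·0.005) = 1 + j5.67 → |·| ≈ 5.7575, ∠ ≈ 80.00°
pole (1 + j1134·0.004) = 1 + j4.536 → |·| ≈ 4.6449, ∠ ≈ 77.57°
|T| = 0.00625 · 1134 · 22.702 / (141.75 · 5.7575 · 4.6449) ≈ 0.042445
Gain = 20 log₁₀(0.042445) ≈ -27.44 dB
∠T = (89.95° + 87.48°) − (89.60° + 80.00° + 77.57°) = -69.74°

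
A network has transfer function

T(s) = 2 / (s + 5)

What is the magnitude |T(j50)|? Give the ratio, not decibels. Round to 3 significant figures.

At s = jω = j50:
pole (s+5): 5 + j50 → |·| = √(5²+50²) = √2525 ≈ 50.249, ∠ = arctan(50/5) ≈ 84.29°
|T| = 2 / 50.249 ≈ 0.039802

0.0398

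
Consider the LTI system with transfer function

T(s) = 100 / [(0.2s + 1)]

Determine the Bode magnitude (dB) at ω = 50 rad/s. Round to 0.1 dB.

At ω = 50 rad/s:
pole (1 + j50·0.2) = 1 + j10 → |·| ≈ 10.05, ∠ ≈ 84.29°
|T| = 100 · 1 / (10.05) ≈ 9.9502
Gain = 20 log₁₀(9.9502) ≈ 19.96 dB

20.0 dB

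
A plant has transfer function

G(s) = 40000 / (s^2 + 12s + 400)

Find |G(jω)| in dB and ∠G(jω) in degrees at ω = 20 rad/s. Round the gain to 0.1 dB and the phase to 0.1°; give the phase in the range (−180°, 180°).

At s = jω = j20:
quadratic: (j20)² + 12·j20 + 400 = 0 + j240 → |·| ≈ 240, ∠ ≈ 90.00°
|G| = 40000 / 240 ≈ 166.67
Gain = 20 log₁₀(166.67) ≈ 44.44 dB
∠G = 0.00° − 90.00° = -90.00°

44.4 dB, -90.0°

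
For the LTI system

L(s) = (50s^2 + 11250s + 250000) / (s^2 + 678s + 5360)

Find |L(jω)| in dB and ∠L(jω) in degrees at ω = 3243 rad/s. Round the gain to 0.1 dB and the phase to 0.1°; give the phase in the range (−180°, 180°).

33.8 dB, 7.8°

Substitute s = j3243:
Numerator: 50(j3243)^2 + 11250(j3243) + 250000 = -525602450 + j36483750
Denominator: (j3243)^2 + 678(j3243) + 5360 = -10511689 + j2198754
|N| = √(525602450² + 36483750²) ≈ 5.2687e+08, ∠N ≈ 176.03°
|D| = √(10511689² + 2198754²) ≈ 1.0739e+07, ∠D ≈ 168.19°
|L| = 5.2687e+08 / 1.0739e+07 ≈ 49.061
Gain = 20 log₁₀(49.061) ≈ 33.81 dB
∠L = 176.03° − 168.19° = 7.84°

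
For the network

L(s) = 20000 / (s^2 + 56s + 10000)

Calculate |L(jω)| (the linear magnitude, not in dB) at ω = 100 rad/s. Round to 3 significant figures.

3.57

At s = jω = j100:
quadratic: (j100)² + 56·j100 + 10000 = 0 + j5600 → |·| ≈ 5600, ∠ ≈ 90.00°
|L| = 20000 / 5600 ≈ 3.5714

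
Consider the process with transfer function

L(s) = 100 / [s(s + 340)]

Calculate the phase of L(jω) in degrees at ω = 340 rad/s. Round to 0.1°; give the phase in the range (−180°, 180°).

-135.0°

At s = jω = j340:
pole (s+340): 340 + j340 → |·| = √(340²+340²) = √231200 ≈ 480.83, ∠ = arctan(340/340) ≈ 45.00°
pole at origin: |s| = 340, ∠ = 90.00° (in denominator)
∠L = 0.00° − 135.00° = -135.00°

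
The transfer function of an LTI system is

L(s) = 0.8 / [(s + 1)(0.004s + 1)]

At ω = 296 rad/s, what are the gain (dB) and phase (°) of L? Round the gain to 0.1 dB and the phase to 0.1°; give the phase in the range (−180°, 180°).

At ω = 296 rad/s:
pole (1 + j296·1) = 1 + j296 → |·| ≈ 296, ∠ ≈ 89.81°
pole (1 + j296·0.004) = 1 + j1.184 → |·| ≈ 1.5498, ∠ ≈ 49.82°
|L| = 0.8 · 1 / (296 · 1.5498) ≈ 0.0017439
Gain = 20 log₁₀(0.0017439) ≈ -55.17 dB
∠L = (0°) − (89.81° + 49.82°) = -139.63°

-55.2 dB, -139.6°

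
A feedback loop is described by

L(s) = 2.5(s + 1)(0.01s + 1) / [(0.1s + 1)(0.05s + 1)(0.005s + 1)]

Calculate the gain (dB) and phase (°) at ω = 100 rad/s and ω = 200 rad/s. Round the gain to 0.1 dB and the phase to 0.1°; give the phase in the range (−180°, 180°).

ω = 100: 15.8 dB, -55.1°; ω = 200: 11.9 dB, -63.3°

At ω = 100 rad/s:
zero (1 + j100·1) = 1 + j100 → |·| ≈ 100, ∠ ≈ 89.43°
zero (1 + j100·0.01) = 1 + j1 → |·| ≈ 1.4142, ∠ ≈ 45.00°
pole (1 + j100·0.1) = 1 + j10 → |·| ≈ 10.05, ∠ ≈ 84.29°
pole (1 + j100·0.05) = 1 + j5 → |·| ≈ 5.099, ∠ ≈ 78.69°
pole (1 + j100·0.005) = 1 + j0.5 → |·| ≈ 1.118, ∠ ≈ 26.57°
|L| = 2.5 · 100 · 1.4142 / (10.05 · 5.099 · 1.118) ≈ 6.171
Gain = 20 log₁₀(6.171) ≈ 15.81 dB
∠L = (89.43° + 45.00°) − (84.29° + 78.69° + 26.57°) = -55.12°

At ω = 200 rad/s:
zero (1 + j200·1) = 1 + j200 → |·| ≈ 200, ∠ ≈ 89.71°
zero (1 + j200·0.01) = 1 + j2 → |·| ≈ 2.2361, ∠ ≈ 63.43°
pole (1 + j200·0.1) = 1 + j20 → |·| ≈ 20.025, ∠ ≈ 87.14°
pole (1 + j200·0.05) = 1 + j10 → |·| ≈ 10.05, ∠ ≈ 84.29°
pole (1 + j200·0.005) = 1 + j1 → |·| ≈ 1.4142, ∠ ≈ 45.00°
|L| = 2.5 · 200 · 2.2361 / (20.025 · 10.05 · 1.4142) ≈ 3.9284
Gain = 20 log₁₀(3.9284) ≈ 11.88 dB
∠L = (89.71° + 63.43°) − (87.14° + 84.29° + 45.00°) = -63.29°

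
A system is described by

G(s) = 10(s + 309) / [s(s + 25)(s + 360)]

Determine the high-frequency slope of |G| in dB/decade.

-40 dB/decade

Each pole contributes −20 dB/decade at high frequency; each zero contributes +20 dB/decade.
Net: 1 zero(s) − 3 pole(s) → -40 dB/decade.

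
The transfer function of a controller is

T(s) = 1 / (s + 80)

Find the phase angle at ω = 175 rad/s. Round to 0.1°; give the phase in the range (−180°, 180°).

Substitute s = j175:
Numerator: 1 = 1 + j0
Denominator: (j175) + 80 = 80 + j175
|N| = √(1² + 0²) ≈ 1, ∠N ≈ 0.00°
|D| = √(80² + 175²) ≈ 192.42, ∠D ≈ 65.43°
∠T = 0.00° − 65.43° = -65.43°

-65.4°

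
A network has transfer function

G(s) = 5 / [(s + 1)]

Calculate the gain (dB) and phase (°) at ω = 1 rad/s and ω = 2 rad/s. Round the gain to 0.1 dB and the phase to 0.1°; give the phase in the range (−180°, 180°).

At ω = 1 rad/s:
pole (1 + j1·1) = 1 + j1 → |·| ≈ 1.4142, ∠ ≈ 45.00°
|G| = 5 · 1 / (1.4142) ≈ 3.5356
Gain = 20 log₁₀(3.5356) ≈ 10.97 dB
∠G = (0°) − (45.00°) = -45.00°

At ω = 2 rad/s:
pole (1 + j2·1) = 1 + j2 → |·| ≈ 2.2361, ∠ ≈ 63.43°
|G| = 5 · 1 / (2.2361) ≈ 2.236
Gain = 20 log₁₀(2.236) ≈ 6.99 dB
∠G = (0°) − (63.43°) = -63.43°

ω = 1: 11.0 dB, -45.0°; ω = 2: 7.0 dB, -63.4°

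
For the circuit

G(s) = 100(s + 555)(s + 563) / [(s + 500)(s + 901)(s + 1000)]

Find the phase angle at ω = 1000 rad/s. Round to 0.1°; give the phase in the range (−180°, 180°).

-34.8°

At s = jω = j1000:
zero (s+555): 555 + j1000 → |·| = √(555²+1000²) = √1308025 ≈ 1143.7, ∠ = arctan(1000/555) ≈ 60.97°
zero (s+563): 563 + j1000 → |·| = √(563²+1000²) = √1316969 ≈ 1147.6, ∠ = arctan(1000/563) ≈ 60.62°
pole (s+500): 500 + j1000 → |·| = √(500²+1000²) = √1250000 ≈ 1118, ∠ = arctan(1000/500) ≈ 63.43°
pole (s+901): 901 + j1000 → |·| = √(901²+1000²) = √1811801 ≈ 1346, ∠ = arctan(1000/901) ≈ 47.98°
pole (s+1000): 1000 + j1000 → |·| = √(1000²+1000²) = √2000000 ≈ 1414.2, ∠ = arctan(1000/1000) ≈ 45.00°
∠G = 121.59° − 156.41° = -34.82°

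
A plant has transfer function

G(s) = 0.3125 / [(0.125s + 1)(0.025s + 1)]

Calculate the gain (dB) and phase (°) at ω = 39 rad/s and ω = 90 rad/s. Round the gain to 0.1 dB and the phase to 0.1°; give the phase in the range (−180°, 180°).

ω = 39: -26.9 dB, -122.7°; ω = 90: -39.0 dB, -151.0°

At ω = 39 rad/s:
pole (1 + j39·0.125) = 1 + j4.875 → |·| ≈ 4.9765, ∠ ≈ 78.41°
pole (1 + j39·0.025) = 1 + j0.975 → |·| ≈ 1.3966, ∠ ≈ 44.27°
|G| = 0.3125 · 1 / (4.9765 · 1.3966) ≈ 0.044963
Gain = 20 log₁₀(0.044963) ≈ -26.94 dB
∠G = (0°) − (78.41° + 44.27°) = -122.68°

At ω = 90 rad/s:
pole (1 + j90·0.125) = 1 + j11.25 → |·| ≈ 11.294, ∠ ≈ 84.92°
pole (1 + j90·0.025) = 1 + j2.25 → |·| ≈ 2.4622, ∠ ≈ 66.04°
|G| = 0.3125 · 1 / (11.294 · 2.4622) ≈ 0.011238
Gain = 20 log₁₀(0.011238) ≈ -38.99 dB
∠G = (0°) − (84.92° + 66.04°) = -150.96°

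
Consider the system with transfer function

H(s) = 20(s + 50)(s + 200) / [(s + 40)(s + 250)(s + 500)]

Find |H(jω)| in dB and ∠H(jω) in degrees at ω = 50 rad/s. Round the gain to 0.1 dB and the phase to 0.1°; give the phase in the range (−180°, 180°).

At s = jω = j50:
zero (s+50): 50 + j50 → |·| = √(50²+50²) = √5000 ≈ 70.711, ∠ = arctan(50/50) ≈ 45.00°
zero (s+200): 200 + j50 → |·| = √(200²+50²) = √42500 ≈ 206.16, ∠ = arctan(50/200) ≈ 14.04°
pole (s+40): 40 + j50 → |·| = √(40²+50²) = √4100 ≈ 64.031, ∠ = arctan(50/40) ≈ 51.34°
pole (s+250): 250 + j50 → |·| = √(250²+50²) = √65000 ≈ 254.95, ∠ = arctan(50/250) ≈ 11.31°
pole (s+500): 500 + j50 → |·| = √(500²+50²) = √252500 ≈ 502.49, ∠ = arctan(50/500) ≈ 5.71°
|H| = 20 · 14578 / 8.203e+06 ≈ 0.035543
Gain = 20 log₁₀(0.035543) ≈ -28.98 dB
∠H = 59.04° − 68.36° = -9.32°

-29.0 dB, -9.3°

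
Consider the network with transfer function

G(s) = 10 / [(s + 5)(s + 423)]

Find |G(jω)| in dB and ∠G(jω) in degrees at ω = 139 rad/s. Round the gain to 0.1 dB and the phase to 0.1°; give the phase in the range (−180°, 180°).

-75.8 dB, -106.1°

At s = jω = j139:
pole (s+5): 5 + j139 → |·| = √(5²+139²) = √19346 ≈ 139.09, ∠ = arctan(139/5) ≈ 87.94°
pole (s+423): 423 + j139 → |·| = √(423²+139²) = √198250 ≈ 445.25, ∠ = arctan(139/423) ≈ 18.19°
|G| = 10 / 61930 ≈ 0.00016147
Gain = 20 log₁₀(0.00016147) ≈ -75.84 dB
∠G = 0.00° − 106.13° = -106.13°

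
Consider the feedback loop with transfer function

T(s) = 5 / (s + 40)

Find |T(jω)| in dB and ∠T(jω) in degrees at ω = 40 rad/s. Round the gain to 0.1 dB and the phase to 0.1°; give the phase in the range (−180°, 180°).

-21.1 dB, -45.0°

Substitute s = j40:
Numerator: 5 = 5 + j0
Denominator: (j40) + 40 = 40 + j40
|N| = √(5² + 0²) ≈ 5, ∠N ≈ 0.00°
|D| = √(40² + 40²) ≈ 56.569, ∠D ≈ 45.00°
|T| = 5 / 56.569 ≈ 0.088388
Gain = 20 log₁₀(0.088388) ≈ -21.07 dB
∠T = 0.00° − 45.00° = -45.00°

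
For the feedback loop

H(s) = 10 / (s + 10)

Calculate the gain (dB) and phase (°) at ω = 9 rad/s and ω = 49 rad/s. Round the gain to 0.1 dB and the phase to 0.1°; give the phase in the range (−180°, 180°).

At s = jω = j9:
pole (s+10): 10 + j9 → |·| = √(10²+9²) = √181 ≈ 13.454, ∠ = arctan(9/10) ≈ 41.99°
|H| = 10 / 13.454 ≈ 0.74327
Gain = 20 log₁₀(0.74327) ≈ -2.58 dB
∠H = 0.00° − 41.99° = -41.99°

At s = jω = j49:
pole (s+10): 10 + j49 → |·| = √(10²+49²) = √2501 ≈ 50.01, ∠ = arctan(49/10) ≈ 78.47°
|H| = 10 / 50.01 ≈ 0.19996
Gain = 20 log₁₀(0.19996) ≈ -13.98 dB
∠H = 0.00° − 78.47° = -78.47°

ω = 9: -2.6 dB, -42.0°; ω = 49: -14.0 dB, -78.5°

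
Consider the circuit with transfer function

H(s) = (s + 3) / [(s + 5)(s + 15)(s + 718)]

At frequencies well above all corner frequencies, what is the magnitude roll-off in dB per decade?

-40 dB/decade

Each pole contributes −20 dB/decade at high frequency; each zero contributes +20 dB/decade.
Net: 1 zero(s) − 3 pole(s) → -40 dB/decade.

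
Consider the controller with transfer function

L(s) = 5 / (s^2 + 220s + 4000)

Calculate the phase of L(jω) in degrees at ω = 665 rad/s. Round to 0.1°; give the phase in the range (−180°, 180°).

Substitute s = j665:
Numerator: 5 = 5 + j0
Denominator: (j665)^2 + 220(j665) + 4000 = -438225 + j146300
|N| = √(5² + 0²) ≈ 5, ∠N ≈ 0.00°
|D| = √(438225² + 146300²) ≈ 4.62e+05, ∠D ≈ 161.54°
∠L = 0.00° − 161.54° = -161.54°

-161.5°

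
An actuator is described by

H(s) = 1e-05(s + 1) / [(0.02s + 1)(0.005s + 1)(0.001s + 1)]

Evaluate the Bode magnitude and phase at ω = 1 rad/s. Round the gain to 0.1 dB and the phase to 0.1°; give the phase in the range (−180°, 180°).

-97.0 dB, 43.5°

At ω = 1 rad/s:
zero (1 + j1·1) = 1 + j1 → |·| ≈ 1.4142, ∠ ≈ 45.00°
pole (1 + j1·0.02) = 1 + j0.02 → |·| ≈ 1.0002, ∠ ≈ 1.15°
pole (1 + j1·0.005) = 1 + j0.005 → |·| ≈ 1, ∠ ≈ 0.29°
pole (1 + j1·0.001) = 1 + j0.001 → |·| ≈ 1, ∠ ≈ 0.06°
|H| = 1e-05 · 1.4142 / (1.0002 · 1 · 1) ≈ 1.4139e-05
Gain = 20 log₁₀(1.4139e-05) ≈ -96.99 dB
∠H = (45.00°) − (1.15° + 0.29° + 0.06°) = 43.50°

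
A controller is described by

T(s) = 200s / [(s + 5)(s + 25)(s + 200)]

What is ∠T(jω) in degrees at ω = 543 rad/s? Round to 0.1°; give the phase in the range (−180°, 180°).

At s = jω = j543:
zero at origin: s = j543 → |·| = 543, ∠ = 90.00°
pole (s+5): 5 + j543 → |·| = √(5²+543²) = √294874 ≈ 543.02, ∠ = arctan(543/5) ≈ 89.47°
pole (s+25): 25 + j543 → |·| = √(25²+543²) = √295474 ≈ 543.58, ∠ = arctan(543/25) ≈ 87.36°
pole (s+200): 200 + j543 → |·| = √(200²+543²) = √334849 ≈ 578.66, ∠ = arctan(543/200) ≈ 69.78°
∠T = 90.00° − 246.61° = -156.61°

-156.6°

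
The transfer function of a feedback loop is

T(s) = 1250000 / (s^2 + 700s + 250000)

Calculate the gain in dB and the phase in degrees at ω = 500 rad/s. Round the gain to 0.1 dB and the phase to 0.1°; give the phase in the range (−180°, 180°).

At s = jω = j500:
quadratic: (j500)² + 700·j500 + 250000 = 0 + j350000 → |·| ≈ 3.5e+05, ∠ ≈ 90.00°
|T| = 1250000 / 3.5e+05 ≈ 3.5714
Gain = 20 log₁₀(3.5714) ≈ 11.06 dB
∠T = 0.00° − 90.00° = -90.00°

11.1 dB, -90.0°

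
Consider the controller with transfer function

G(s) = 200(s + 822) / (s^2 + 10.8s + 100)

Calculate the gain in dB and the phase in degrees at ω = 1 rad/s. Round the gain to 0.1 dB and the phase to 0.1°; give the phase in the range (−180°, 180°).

At s = jω = j1:
zero (s+822): 822 + j1 → |·| = √(822²+1²) = √675685 ≈ 822, ∠ = arctan(1/822) ≈ 0.07°
quadratic: (j1)² + 10.8·j1 + 100 = 99 + j10.8 → |·| ≈ 99.587, ∠ ≈ 6.23°
|G| = 200 · 822 / 99.587 ≈ 1650.8
Gain = 20 log₁₀(1650.8) ≈ 64.35 dB
∠G = 0.07° − 6.23° = -6.16°

64.4 dB, -6.2°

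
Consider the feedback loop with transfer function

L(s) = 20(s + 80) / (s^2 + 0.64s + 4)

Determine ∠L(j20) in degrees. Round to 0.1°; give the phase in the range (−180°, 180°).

-164.1°

At s = jω = j20:
zero (s+80): 80 + j20 → |·| = √(80²+20²) = √6800 ≈ 82.462, ∠ = arctan(20/80) ≈ 14.04°
quadratic: (j20)² + 0.64·j20 + 4 = -396 + j12.8 → |·| ≈ 396.21, ∠ ≈ 178.15°
∠L = 14.04° − 178.15° = -164.11°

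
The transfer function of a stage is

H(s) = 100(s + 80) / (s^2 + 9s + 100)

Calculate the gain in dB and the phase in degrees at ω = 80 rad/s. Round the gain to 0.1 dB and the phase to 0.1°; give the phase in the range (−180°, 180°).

5.0 dB, -128.5°

At s = jω = j80:
zero (s+80): 80 + j80 → |·| = √(80²+80²) = √12800 ≈ 113.14, ∠ = arctan(80/80) ≈ 45.00°
quadratic: (j80)² + 9·j80 + 100 = -6300 + j720 → |·| ≈ 6341, ∠ ≈ 173.48°
|H| = 100 · 113.14 / 6341 ≈ 1.7843
Gain = 20 log₁₀(1.7843) ≈ 5.03 dB
∠H = 45.00° − 173.48° = -128.48°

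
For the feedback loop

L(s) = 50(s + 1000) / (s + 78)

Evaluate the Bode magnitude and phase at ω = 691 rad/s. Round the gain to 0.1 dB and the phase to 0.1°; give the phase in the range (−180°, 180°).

At s = jω = j691:
zero (s+1000): 1000 + j691 → |·| = √(1000²+691²) = √1477481 ≈ 1215.5, ∠ = arctan(691/1000) ≈ 34.64°
pole (s+78): 78 + j691 → |·| = √(78²+691²) = √483565 ≈ 695.39, ∠ = arctan(691/78) ≈ 83.56°
|L| = 50 · 1215.5 / 695.39 ≈ 87.397
Gain = 20 log₁₀(87.397) ≈ 38.83 dB
∠L = 34.64° − 83.56° = -48.92°

38.8 dB, -48.9°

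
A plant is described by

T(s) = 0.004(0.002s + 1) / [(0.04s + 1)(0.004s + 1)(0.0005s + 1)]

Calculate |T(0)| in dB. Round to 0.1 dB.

T(0) = 0.004 · 1 / 1 = 0.004
20 log₁₀(0.004) ≈ -47.96 dB

-48.0 dB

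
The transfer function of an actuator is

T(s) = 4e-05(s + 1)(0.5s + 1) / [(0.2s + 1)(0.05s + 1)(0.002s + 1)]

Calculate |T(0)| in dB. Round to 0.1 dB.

-88.0 dB

T(0) = 4e-05 · 1 / 1 = 4e-05
20 log₁₀(4e-05) ≈ -87.96 dB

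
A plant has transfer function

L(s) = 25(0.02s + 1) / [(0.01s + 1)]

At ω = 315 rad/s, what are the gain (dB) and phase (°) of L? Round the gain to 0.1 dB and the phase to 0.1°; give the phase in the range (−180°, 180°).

At ω = 315 rad/s:
zero (1 + j315·0.02) = 1 + j6.3 → |·| ≈ 6.3789, ∠ ≈ 80.98°
pole (1 + j315·0.01) = 1 + j3.15 → |·| ≈ 3.3049, ∠ ≈ 72.39°
|L| = 25 · 6.3789 / (3.3049) ≈ 48.253
Gain = 20 log₁₀(48.253) ≈ 33.67 dB
∠L = (80.98°) − (72.39°) = 8.59°

33.7 dB, 8.6°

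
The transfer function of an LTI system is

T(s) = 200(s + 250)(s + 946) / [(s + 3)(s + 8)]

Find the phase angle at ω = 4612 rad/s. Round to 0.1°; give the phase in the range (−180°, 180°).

-14.6°

At s = jω = j4612:
zero (s+250): 250 + j4612 → |·| = √(250²+4612²) = √21333044 ≈ 4618.8, ∠ = arctan(4612/250) ≈ 86.90°
zero (s+946): 946 + j4612 → |·| = √(946²+4612²) = √22165460 ≈ 4708, ∠ = arctan(4612/946) ≈ 78.41°
pole (s+3): 3 + j4612 → |·| = √(3²+4612²) = √21270553 ≈ 4612, ∠ = arctan(4612/3) ≈ 89.96°
pole (s+8): 8 + j4612 → |·| = √(8²+4612²) = √21270608 ≈ 4612, ∠ = arctan(4612/8) ≈ 89.90°
∠T = 165.31° − 179.86° = -14.55°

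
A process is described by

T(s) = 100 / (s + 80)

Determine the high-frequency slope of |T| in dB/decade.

Each pole contributes −20 dB/decade at high frequency; each zero contributes +20 dB/decade.
Net: 0 zero(s) − 1 pole(s) → -20 dB/decade.

-20 dB/decade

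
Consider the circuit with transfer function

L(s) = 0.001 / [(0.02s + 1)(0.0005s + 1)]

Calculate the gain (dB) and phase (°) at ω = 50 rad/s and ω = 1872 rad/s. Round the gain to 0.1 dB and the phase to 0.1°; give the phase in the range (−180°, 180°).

ω = 50: -63.0 dB, -46.4°; ω = 1872: -94.2 dB, -131.6°

At ω = 50 rad/s:
pole (1 + j50·0.02) = 1 + j1 → |·| ≈ 1.4142, ∠ ≈ 45.00°
pole (1 + j50·0.0005) = 1 + j0.025 → |·| ≈ 1.0003, ∠ ≈ 1.43°
|L| = 0.001 · 1 / (1.4142 · 1.0003) ≈ 0.0007069
Gain = 20 log₁₀(0.0007069) ≈ -63.01 dB
∠L = (0°) − (45.00° + 1.43°) = -46.43°

At ω = 1872 rad/s:
pole (1 + j1872·0.02) = 1 + j37.44 → |·| ≈ 37.453, ∠ ≈ 88.47°
pole (1 + j1872·0.0005) = 1 + j0.936 → |·| ≈ 1.3697, ∠ ≈ 43.11°
|L| = 0.001 · 1 / (37.453 · 1.3697) ≈ 1.9493e-05
Gain = 20 log₁₀(1.9493e-05) ≈ -94.20 dB
∠L = (0°) − (88.47° + 43.11°) = -131.58°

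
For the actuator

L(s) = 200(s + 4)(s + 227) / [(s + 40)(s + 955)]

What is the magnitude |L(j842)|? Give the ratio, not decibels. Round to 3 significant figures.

At s = jω = j842:
zero (s+4): 4 + j842 → |·| = √(4²+842²) = √708980 ≈ 842.01, ∠ = arctan(842/4) ≈ 89.73°
zero (s+227): 227 + j842 → |·| = √(227²+842²) = √760493 ≈ 872.06, ∠ = arctan(842/227) ≈ 74.91°
pole (s+40): 40 + j842 → |·| = √(40²+842²) = √710564 ≈ 842.95, ∠ = arctan(842/40) ≈ 87.28°
pole (s+955): 955 + j842 → |·| = √(955²+842²) = √1620989 ≈ 1273.2, ∠ = arctan(842/955) ≈ 41.40°
|L| = 200 · 7.3428e+05 / 1.0732e+06 ≈ 136.84

137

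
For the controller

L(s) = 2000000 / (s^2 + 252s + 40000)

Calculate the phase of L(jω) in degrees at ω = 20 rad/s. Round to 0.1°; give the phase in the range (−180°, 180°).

At s = jω = j20:
quadratic: (j20)² + 252·j20 + 40000 = 39600 + j5040 → |·| ≈ 39919, ∠ ≈ 7.25°
∠L = 0.00° − 7.25° = -7.25°

-7.3°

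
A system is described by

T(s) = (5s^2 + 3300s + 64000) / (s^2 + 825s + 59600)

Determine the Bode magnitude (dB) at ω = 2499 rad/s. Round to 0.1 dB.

Substitute s = j2499:
Numerator: 5(j2499)^2 + 3300(j2499) + 64000 = -31161005 + j8246700
Denominator: (j2499)^2 + 825(j2499) + 59600 = -6185401 + j2061675
|N| = √(31161005² + 8246700²) ≈ 3.2234e+07, ∠N ≈ 165.18°
|D| = √(6185401² + 2061675²) ≈ 6.5199e+06, ∠D ≈ 161.57°
|T| = 3.2234e+07 / 6.5199e+06 ≈ 4.9439
Gain = 20 log₁₀(4.9439) ≈ 13.88 dB

13.9 dB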